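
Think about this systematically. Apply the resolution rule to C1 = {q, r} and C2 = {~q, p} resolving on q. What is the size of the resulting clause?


Remove q from C1 and ~q from C2.
C1 remainder: {r}
C2 remainder: {p}
Union (resolvent): {p, r}
Resolvent has 2 literal(s).

2


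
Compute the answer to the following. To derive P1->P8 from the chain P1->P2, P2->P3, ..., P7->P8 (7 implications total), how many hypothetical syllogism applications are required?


With 7 implications in a chain connecting 8 propositions:
P1->P2, P2->P3, ..., P7->P8
Steps needed = (number of implications) - 1 = 7 - 1 = 6

6


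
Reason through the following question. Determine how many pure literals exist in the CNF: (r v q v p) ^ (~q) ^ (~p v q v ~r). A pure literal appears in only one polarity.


Check each variable for pure literal status:
p: mixed (not pure)
q: mixed (not pure)
r: mixed (not pure)
Pure literal count = 0

0


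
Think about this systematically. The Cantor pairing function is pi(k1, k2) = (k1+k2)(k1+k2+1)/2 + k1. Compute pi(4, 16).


k1 + k2 = 20
(k1+k2)(k1+k2+1)/2 = 20 * 21 / 2 = 210
pi = 210 + 4 = 214

214


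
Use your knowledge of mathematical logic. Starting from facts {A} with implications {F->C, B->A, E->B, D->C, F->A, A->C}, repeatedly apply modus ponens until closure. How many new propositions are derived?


Initial facts: {A}
Apply modus ponens to closure:
  A and A->C  =>  C
Final known: {A, C}
New propositions: {C}
Count = 1

1


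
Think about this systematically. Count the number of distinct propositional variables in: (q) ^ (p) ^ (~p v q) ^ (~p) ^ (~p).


Identify each variable that appears in the formula.
Variables found: p, q
Count = 2

2


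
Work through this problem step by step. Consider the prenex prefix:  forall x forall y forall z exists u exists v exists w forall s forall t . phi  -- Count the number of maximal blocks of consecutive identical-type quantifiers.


Quantifier-type sequence: A A A E E E A A  (A=forall, E=exists)
Group into maximal same-type runs:
  Ax3 | Ex3 | Ax2
Number of blocks = 3

3


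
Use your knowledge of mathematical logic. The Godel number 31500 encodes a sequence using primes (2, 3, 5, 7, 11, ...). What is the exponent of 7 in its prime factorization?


Factorize 31500 by dividing by 7 repeatedly.
Division steps: 7 divides 31500 exactly 1 time(s).
Exponent of 7 = 1

1


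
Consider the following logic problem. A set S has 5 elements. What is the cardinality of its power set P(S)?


The power set of a set with n elements has 2^n elements.
|P(S)| = 2^5 = 32

32


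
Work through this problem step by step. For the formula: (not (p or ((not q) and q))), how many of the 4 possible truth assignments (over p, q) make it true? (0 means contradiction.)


Check all 4 assignments:
p=0, q=0: 1
p=0, q=1: 1
p=1, q=0: 0
p=1, q=1: 0
Count of True = 2

2


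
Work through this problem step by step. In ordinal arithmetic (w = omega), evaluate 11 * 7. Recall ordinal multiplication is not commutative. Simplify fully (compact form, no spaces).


Compute 11 * 7.
Ordinal * is associative and left-distributive over +, but NOT commutative; for finite n>1, n*w = w but w*n stays w*n.
Both finite; ordinal * agrees with natural *: 11 * 7 = 77.
Result = 77

77


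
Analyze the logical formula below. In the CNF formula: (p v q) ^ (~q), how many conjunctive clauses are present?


A CNF formula is a conjunction of clauses.
Clauses are separated by ^.
Counting the conjuncts: 2 clauses.

2


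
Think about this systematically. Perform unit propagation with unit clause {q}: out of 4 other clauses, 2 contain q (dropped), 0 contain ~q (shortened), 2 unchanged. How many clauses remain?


Satisfied (removed): 2
Shortened (remain): 0
Unchanged (remain): 2
Remaining = 0 + 2 = 2

2


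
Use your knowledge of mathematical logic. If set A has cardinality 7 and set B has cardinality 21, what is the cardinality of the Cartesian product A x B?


The Cartesian product A x B contains all ordered pairs (a, b).
|A x B| = |A| * |B| = 7 * 21 = 147

147


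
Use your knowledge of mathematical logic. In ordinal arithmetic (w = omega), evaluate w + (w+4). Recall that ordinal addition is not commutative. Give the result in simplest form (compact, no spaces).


Compute w + (w+4).
Ordinal + is associative but NOT commutative; for finite n>0, n + w = w but w + n stays w+n.
w + (w+4) = (w+w) + 4 = w*2+4.
Result = w*2+4

w*2+4


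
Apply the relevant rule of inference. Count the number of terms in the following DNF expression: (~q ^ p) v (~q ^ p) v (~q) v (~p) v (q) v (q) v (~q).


A DNF formula is a disjunction of terms (conjunctions).
Terms are separated by v.
Counting the disjuncts: 7 terms.

7


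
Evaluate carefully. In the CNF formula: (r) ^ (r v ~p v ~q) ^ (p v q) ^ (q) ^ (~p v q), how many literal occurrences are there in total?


Counting literals in each clause:
Clause 1: 1 literal(s)
Clause 2: 3 literal(s)
Clause 3: 2 literal(s)
Clause 4: 1 literal(s)
Clause 5: 2 literal(s)
Total = 9

9


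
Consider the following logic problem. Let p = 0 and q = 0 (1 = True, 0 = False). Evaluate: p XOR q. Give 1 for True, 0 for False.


p = 0, q = 0
Operation: p XOR q
Evaluate: 0 XOR 0 = 0

0


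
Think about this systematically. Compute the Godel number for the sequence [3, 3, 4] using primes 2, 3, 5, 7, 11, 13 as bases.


Encode each element as an exponent of the corresponding prime:
  2^3 = 8
  3^3 = 27
  5^4 = 625
Product = 8 * 27 * 625 = 135000

135000


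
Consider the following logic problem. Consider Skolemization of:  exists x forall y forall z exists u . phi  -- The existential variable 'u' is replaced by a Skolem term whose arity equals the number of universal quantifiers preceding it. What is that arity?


Quantifier prefix: exists x forall y forall z exists u
'u' is existentially quantified at position 4.
Universal variables preceding it: y, z
Skolem function arity = 2

2


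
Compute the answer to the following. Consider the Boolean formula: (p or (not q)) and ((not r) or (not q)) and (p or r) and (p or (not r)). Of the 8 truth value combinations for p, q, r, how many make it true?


Evaluate all 8 assignments for p, q, r:
p=0, q=0, r=0: 0
p=0, q=0, r=1: 0
p=0, q=1, r=0: 0
p=0, q=1, r=1: 0
p=1, q=0, r=0: 1
p=1, q=0, r=1: 1
p=1, q=1, r=0: 1
p=1, q=1, r=1: 0
Satisfying count = 3

3


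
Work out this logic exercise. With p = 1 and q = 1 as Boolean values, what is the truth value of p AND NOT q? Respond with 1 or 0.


p = 1, q = 1
Operation: p AND NOT q
Evaluate: 1 AND NOT 1 = 0

0


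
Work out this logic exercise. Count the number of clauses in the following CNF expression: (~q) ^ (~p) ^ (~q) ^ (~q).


A CNF formula is a conjunction of clauses.
Clauses are separated by ^.
Counting the conjuncts: 4 clauses.

4


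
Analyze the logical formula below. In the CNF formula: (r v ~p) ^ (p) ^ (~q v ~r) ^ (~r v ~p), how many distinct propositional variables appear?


Identify each variable that appears in the formula.
Variables found: p, q, r
Count = 3

3


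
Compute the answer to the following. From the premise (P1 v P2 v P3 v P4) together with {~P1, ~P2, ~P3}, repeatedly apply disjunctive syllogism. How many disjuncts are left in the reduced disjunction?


Original disjuncts (4): P1, P2, P3, P4
Negated (eliminate): ~P1, ~P2, ~P3
Remaining disjuncts: P4
Count = 4 - 3 = 1

1


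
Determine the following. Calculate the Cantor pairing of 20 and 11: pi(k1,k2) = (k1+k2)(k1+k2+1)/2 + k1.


k1 + k2 = 31
(k1+k2)(k1+k2+1)/2 = 31 * 32 / 2 = 496
pi = 496 + 20 = 516

516


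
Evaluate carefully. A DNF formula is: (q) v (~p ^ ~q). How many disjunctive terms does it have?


A DNF formula is a disjunction of terms (conjunctions).
Terms are separated by v.
Counting the disjuncts: 2 terms.

2


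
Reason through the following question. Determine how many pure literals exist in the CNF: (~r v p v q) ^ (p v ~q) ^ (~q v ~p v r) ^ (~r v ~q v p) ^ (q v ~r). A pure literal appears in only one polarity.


Check each variable for pure literal status:
p: mixed (not pure)
q: mixed (not pure)
r: mixed (not pure)
Pure literal count = 0

0


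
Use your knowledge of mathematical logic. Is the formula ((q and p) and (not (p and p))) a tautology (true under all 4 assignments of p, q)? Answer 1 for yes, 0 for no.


Check all 4 assignments:
p=0, q=0: 0
p=0, q=1: 0
p=1, q=0: 0
p=1, q=1: 0
Satisfying count = 0/4.
Tautology iff count = 4: no.

0


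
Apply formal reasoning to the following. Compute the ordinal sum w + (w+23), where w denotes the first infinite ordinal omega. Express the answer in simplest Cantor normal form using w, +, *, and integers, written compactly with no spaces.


Compute w + (w+23).
Ordinal + is associative but NOT commutative; for finite n>0, n + w = w but w + n stays w+n.
w + (w+23) = (w+w) + 23 = w*2+23.
Result = w*2+23

w*2+23


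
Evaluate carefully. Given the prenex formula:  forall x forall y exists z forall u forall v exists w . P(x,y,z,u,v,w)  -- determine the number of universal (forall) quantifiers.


Quantifier prefix: forall x forall y exists z forall u forall v exists w
Mark each quantifier type:
  U U E U U E
Universal count = 4, Existential count = 2
Asked for universal (forall) quantifiers: 4

4


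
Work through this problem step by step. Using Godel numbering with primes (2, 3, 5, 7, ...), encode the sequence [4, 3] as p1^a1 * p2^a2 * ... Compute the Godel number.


Encode each element as an exponent of the corresponding prime:
  2^4 = 16
  3^3 = 27
Product = 16 * 27 = 432

432


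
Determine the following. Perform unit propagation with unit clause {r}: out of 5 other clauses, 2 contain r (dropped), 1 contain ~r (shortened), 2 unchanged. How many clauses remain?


Satisfied (removed): 2
Shortened (remain): 1
Unchanged (remain): 2
Remaining = 1 + 2 = 3

3


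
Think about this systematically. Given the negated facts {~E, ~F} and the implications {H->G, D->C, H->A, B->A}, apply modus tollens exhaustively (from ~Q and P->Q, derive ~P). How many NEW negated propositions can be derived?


Initial negated facts: {~E, ~F}
Apply modus tollens to closure:
  (no implication fires)
Final negated: {~E, ~F}
New negations: {(none)}
Count = 0

0


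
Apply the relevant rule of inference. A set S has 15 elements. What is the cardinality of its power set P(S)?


The power set of a set with n elements has 2^n elements.
|P(S)| = 2^15 = 32768

32768


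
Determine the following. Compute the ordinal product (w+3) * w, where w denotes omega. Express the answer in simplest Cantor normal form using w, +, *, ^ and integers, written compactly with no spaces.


Compute (w+3) * w.
Ordinal * is associative and left-distributive over +, but NOT commutative; for finite n>1, n*w = w but w*n stays w*n.
(w+3) * w = sup{(w+3)*k : k<w} = sup{w*k+3} = w^2 (the +3 tail is absorbed in the limit).
Result = w^2

w^2


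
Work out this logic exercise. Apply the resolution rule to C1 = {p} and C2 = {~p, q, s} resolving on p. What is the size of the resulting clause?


Remove p from C1 and ~p from C2.
C1 remainder: {}
C2 remainder: {q, s}
Union (resolvent): {q, s}
Resolvent has 2 literal(s).

2


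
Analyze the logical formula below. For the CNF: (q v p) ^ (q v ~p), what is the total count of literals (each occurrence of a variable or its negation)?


Counting literals in each clause:
Clause 1: 2 literal(s)
Clause 2: 2 literal(s)
Total = 4

4


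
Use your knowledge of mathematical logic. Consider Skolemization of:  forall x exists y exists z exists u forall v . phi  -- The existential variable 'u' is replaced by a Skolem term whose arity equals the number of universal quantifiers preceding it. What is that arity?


Quantifier prefix: forall x exists y exists z exists u forall v
'u' is existentially quantified at position 4.
Universal variables preceding it: x
Skolem function arity = 1

1


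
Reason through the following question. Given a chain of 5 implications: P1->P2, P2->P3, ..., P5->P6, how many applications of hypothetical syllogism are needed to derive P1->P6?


With 5 implications in a chain connecting 6 propositions:
P1->P2, P2->P3, ..., P5->P6
Steps needed = (number of implications) - 1 = 5 - 1 = 4

4


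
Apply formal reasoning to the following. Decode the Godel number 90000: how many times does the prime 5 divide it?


Factorize 90000 by dividing by 5 repeatedly.
Division steps: 5 divides 90000 exactly 4 time(s).
Exponent of 5 = 4

4


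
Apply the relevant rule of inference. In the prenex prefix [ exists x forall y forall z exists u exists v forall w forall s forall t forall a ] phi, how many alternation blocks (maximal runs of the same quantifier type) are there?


Quantifier-type sequence: E A A E E A A A A  (A=forall, E=exists)
Group into maximal same-type runs:
  Ex1 | Ax2 | Ex2 | Ax4
Number of blocks = 4

4


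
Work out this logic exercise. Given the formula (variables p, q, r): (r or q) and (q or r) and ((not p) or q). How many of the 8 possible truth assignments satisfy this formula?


Evaluate all 8 assignments for p, q, r:
p=0, q=0, r=0: 0
p=0, q=0, r=1: 1
p=0, q=1, r=0: 1
p=0, q=1, r=1: 1
p=1, q=0, r=0: 0
p=1, q=0, r=1: 0
p=1, q=1, r=0: 1
p=1, q=1, r=1: 1
Satisfying count = 5

5


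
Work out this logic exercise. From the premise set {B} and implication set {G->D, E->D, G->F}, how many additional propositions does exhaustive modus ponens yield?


Initial facts: {B}
Apply modus ponens to closure:
  (no implication fires)
Final known: {B}
New propositions: {(none)}
Count = 0

0


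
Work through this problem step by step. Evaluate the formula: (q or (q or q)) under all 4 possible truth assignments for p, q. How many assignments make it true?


Check all 4 assignments:
p=0, q=0: 0
p=0, q=1: 1
p=1, q=0: 0
p=1, q=1: 1
Count of True = 2

2


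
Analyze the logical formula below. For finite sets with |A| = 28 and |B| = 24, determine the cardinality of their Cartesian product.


The Cartesian product A x B contains all ordered pairs (a, b).
|A x B| = |A| * |B| = 28 * 24 = 672

672


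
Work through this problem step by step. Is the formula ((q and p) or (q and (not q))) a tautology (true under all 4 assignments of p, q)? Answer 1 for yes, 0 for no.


Check all 4 assignments:
p=0, q=0: 0
p=0, q=1: 0
p=1, q=0: 0
p=1, q=1: 1
Satisfying count = 1/4.
Tautology iff count = 4: no.

0


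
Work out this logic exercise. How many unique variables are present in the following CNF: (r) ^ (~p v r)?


Identify each variable that appears in the formula.
Variables found: p, r
Count = 2

2


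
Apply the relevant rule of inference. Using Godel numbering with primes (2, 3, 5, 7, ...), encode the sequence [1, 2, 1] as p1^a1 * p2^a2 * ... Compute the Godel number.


Encode each element as an exponent of the corresponding prime:
  2^1 = 2
  3^2 = 9
  5^1 = 5
Product = 2 * 9 * 5 = 90

90


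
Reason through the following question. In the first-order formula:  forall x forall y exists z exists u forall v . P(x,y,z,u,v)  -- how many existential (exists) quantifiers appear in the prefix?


Quantifier prefix: forall x forall y exists z exists u forall v
Mark each quantifier type:
  U U E E U
Universal count = 3, Existential count = 2
Asked for existential (exists) quantifiers: 2

2


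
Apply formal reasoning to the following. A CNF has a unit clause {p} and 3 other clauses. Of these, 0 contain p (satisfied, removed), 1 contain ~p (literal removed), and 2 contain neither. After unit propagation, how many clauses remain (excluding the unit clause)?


Satisfied (removed): 0
Shortened (remain): 1
Unchanged (remain): 2
Remaining = 1 + 2 = 3

3


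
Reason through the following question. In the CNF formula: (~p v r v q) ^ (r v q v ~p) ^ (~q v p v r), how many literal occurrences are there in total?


Counting literals in each clause:
Clause 1: 3 literal(s)
Clause 2: 3 literal(s)
Clause 3: 3 literal(s)
Total = 9

9


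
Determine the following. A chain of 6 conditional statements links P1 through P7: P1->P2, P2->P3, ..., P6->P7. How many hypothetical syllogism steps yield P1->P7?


With 6 implications in a chain connecting 7 propositions:
P1->P2, P2->P3, ..., P6->P7
Steps needed = (number of implications) - 1 = 6 - 1 = 5

5


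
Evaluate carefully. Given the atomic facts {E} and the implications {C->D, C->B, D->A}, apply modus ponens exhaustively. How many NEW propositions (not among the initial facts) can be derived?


Initial facts: {E}
Apply modus ponens to closure:
  (no implication fires)
Final known: {E}
New propositions: {(none)}
Count = 0

0


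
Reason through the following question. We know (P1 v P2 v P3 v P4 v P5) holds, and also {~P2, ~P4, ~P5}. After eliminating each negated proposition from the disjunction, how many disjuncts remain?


Original disjuncts (5): P1, P2, P3, P4, P5
Negated (eliminate): ~P2, ~P4, ~P5
Remaining disjuncts: P1, P3
Count = 5 - 3 = 2

2


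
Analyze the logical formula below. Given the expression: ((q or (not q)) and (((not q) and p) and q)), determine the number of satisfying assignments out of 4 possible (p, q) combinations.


Check all 4 assignments:
p=0, q=0: 0
p=0, q=1: 0
p=1, q=0: 0
p=1, q=1: 0
Count of True = 0

0


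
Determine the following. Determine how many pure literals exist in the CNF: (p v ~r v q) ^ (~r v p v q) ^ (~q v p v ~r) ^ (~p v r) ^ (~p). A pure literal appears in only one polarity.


Check each variable for pure literal status:
p: mixed (not pure)
q: mixed (not pure)
r: mixed (not pure)
Pure literal count = 0

0


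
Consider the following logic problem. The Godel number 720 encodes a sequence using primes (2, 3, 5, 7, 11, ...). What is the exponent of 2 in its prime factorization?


Factorize 720 by dividing by 2 repeatedly.
Division steps: 2 divides 720 exactly 4 time(s).
Exponent of 2 = 4

4


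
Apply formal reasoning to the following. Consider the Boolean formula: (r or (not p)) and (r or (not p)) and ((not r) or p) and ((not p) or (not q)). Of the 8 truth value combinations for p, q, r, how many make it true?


Evaluate all 8 assignments for p, q, r:
p=0, q=0, r=0: 1
p=0, q=0, r=1: 0
p=0, q=1, r=0: 1
p=0, q=1, r=1: 0
p=1, q=0, r=0: 0
p=1, q=0, r=1: 1
p=1, q=1, r=0: 0
p=1, q=1, r=1: 0
Satisfying count = 3

3


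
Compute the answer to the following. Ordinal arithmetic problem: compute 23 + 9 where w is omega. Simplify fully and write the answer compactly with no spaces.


Compute 23 + 9.
Ordinal + is associative but NOT commutative; for finite n>0, n + w = w but w + n stays w+n.
Both operands finite; ordinal + agrees with natural +: 23 + 9 = 32.
Result = 32

32


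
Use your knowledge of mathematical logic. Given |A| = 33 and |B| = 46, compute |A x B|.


The Cartesian product A x B contains all ordered pairs (a, b).
|A x B| = |A| * |B| = 33 * 46 = 1518

1518


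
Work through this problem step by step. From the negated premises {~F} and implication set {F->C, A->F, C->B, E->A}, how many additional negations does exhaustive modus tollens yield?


Initial negated facts: {~F}
Apply modus tollens to closure:
  ~F and A->F  =>  ~A
  ~A and E->A  =>  ~E
Final negated: {~A, ~E, ~F}
New negations: {~A, ~E}
Count = 2

2


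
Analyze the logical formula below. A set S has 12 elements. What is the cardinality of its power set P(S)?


The power set of a set with n elements has 2^n elements.
|P(S)| = 2^12 = 4096

4096


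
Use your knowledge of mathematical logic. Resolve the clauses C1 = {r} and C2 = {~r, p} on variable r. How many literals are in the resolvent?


Remove r from C1 and ~r from C2.
C1 remainder: {}
C2 remainder: {p}
Union (resolvent): {p}
Resolvent has 1 literal(s).

1


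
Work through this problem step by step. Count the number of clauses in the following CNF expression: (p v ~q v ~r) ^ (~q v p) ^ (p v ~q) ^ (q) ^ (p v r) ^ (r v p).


A CNF formula is a conjunction of clauses.
Clauses are separated by ^.
Counting the conjuncts: 6 clauses.

6


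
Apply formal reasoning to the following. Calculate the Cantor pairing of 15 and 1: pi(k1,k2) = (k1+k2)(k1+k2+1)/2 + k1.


k1 + k2 = 16
(k1+k2)(k1+k2+1)/2 = 16 * 17 / 2 = 136
pi = 136 + 15 = 151

151


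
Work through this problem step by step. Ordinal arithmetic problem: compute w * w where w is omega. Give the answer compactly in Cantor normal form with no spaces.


Compute w * w.
Ordinal * is associative and left-distributive over +, but NOT commutative; for finite n>1, n*w = w but w*n stays w*n.
w * w = w^2 by definition.
Result = w^2

w^2


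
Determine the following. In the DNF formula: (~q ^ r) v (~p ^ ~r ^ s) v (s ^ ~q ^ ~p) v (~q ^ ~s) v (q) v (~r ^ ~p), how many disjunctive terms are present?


A DNF formula is a disjunction of terms (conjunctions).
Terms are separated by v.
Counting the disjuncts: 6 terms.

6


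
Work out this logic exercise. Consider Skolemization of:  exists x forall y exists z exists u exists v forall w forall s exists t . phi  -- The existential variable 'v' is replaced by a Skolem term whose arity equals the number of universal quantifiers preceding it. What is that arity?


Quantifier prefix: exists x forall y exists z exists u exists v forall w forall s exists t
'v' is existentially quantified at position 5.
Universal variables preceding it: y
Skolem function arity = 1

1


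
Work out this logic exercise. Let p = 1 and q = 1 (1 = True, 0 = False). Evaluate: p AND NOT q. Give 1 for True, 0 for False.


p = 1, q = 1
Operation: p AND NOT q
Evaluate: 1 AND NOT 1 = 0

0


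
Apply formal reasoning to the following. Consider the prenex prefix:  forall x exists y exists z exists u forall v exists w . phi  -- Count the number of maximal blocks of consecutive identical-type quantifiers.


Quantifier-type sequence: A E E E A E  (A=forall, E=exists)
Group into maximal same-type runs:
  Ax1 | Ex3 | Ax1 | Ex1
Number of blocks = 4

4


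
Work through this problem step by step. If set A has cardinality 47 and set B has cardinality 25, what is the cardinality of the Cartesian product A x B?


The Cartesian product A x B contains all ordered pairs (a, b).
|A x B| = |A| * |B| = 47 * 25 = 1175

1175


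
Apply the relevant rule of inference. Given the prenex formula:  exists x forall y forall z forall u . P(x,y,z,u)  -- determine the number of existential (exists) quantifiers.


Quantifier prefix: exists x forall y forall z forall u
Mark each quantifier type:
  E U U U
Universal count = 3, Existential count = 1
Asked for existential (exists) quantifiers: 1

1


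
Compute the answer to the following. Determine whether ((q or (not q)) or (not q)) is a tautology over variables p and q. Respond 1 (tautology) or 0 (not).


Check all 4 assignments:
p=0, q=0: 1
p=0, q=1: 1
p=1, q=0: 1
p=1, q=1: 1
Satisfying count = 4/4.
Tautology iff count = 4: yes.

1


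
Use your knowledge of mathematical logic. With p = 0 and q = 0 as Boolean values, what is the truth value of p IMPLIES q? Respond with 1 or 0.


p = 0, q = 0
Operation: p IMPLIES q
Evaluate: 0 IMPLIES 0 = 1

1


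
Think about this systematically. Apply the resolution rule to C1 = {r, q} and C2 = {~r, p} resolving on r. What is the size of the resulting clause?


Remove r from C1 and ~r from C2.
C1 remainder: {q}
C2 remainder: {p}
Union (resolvent): {p, q}
Resolvent has 2 literal(s).

2


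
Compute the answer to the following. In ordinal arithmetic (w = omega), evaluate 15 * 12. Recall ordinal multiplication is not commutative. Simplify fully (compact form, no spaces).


Compute 15 * 12.
Ordinal * is associative and left-distributive over +, but NOT commutative; for finite n>1, n*w = w but w*n stays w*n.
Both finite; ordinal * agrees with natural *: 15 * 12 = 180.
Result = 180

180


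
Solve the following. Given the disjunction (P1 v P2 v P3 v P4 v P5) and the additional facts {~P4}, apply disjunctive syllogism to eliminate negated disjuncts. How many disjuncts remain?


Original disjuncts (5): P1, P2, P3, P4, P5
Negated (eliminate): ~P4
Remaining disjuncts: P1, P2, P3, P5
Count = 5 - 1 = 4

4


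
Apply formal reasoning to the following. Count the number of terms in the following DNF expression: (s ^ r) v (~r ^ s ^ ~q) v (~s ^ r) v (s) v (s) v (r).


A DNF formula is a disjunction of terms (conjunctions).
Terms are separated by v.
Counting the disjuncts: 6 terms.

6


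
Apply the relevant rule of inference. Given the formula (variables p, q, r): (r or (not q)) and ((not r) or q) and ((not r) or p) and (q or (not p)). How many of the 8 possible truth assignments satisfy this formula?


Evaluate all 8 assignments for p, q, r:
p=0, q=0, r=0: 1
p=0, q=0, r=1: 0
p=0, q=1, r=0: 0
p=0, q=1, r=1: 0
p=1, q=0, r=0: 0
p=1, q=0, r=1: 0
p=1, q=1, r=0: 0
p=1, q=1, r=1: 1
Satisfying count = 2

2


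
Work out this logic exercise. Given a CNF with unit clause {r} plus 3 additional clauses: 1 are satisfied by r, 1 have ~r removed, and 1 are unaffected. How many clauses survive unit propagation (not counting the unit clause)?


Satisfied (removed): 1
Shortened (remain): 1
Unchanged (remain): 1
Remaining = 1 + 1 = 2

2


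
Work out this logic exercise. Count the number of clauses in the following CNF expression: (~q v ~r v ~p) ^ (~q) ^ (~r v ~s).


A CNF formula is a conjunction of clauses.
Clauses are separated by ^.
Counting the conjuncts: 3 clauses.

3


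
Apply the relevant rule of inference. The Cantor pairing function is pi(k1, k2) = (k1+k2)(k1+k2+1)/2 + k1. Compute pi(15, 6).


k1 + k2 = 21
(k1+k2)(k1+k2+1)/2 = 21 * 22 / 2 = 231
pi = 231 + 15 = 246

246


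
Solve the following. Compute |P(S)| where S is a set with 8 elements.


The power set of a set with n elements has 2^n elements.
|P(S)| = 2^8 = 256

256


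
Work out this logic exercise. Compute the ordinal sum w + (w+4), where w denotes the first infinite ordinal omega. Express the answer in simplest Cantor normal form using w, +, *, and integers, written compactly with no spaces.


Compute w + (w+4).
Ordinal + is associative but NOT commutative; for finite n>0, n + w = w but w + n stays w+n.
w + (w+4) = (w+w) + 4 = w*2+4.
Result = w*2+4

w*2+4


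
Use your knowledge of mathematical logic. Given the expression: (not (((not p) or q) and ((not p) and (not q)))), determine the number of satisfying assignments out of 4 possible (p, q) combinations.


Check all 4 assignments:
p=0, q=0: 0
p=0, q=1: 1
p=1, q=0: 1
p=1, q=1: 1
Count of True = 3

3


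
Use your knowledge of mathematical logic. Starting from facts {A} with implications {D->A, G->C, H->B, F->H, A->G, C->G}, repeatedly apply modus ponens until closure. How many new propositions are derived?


Initial facts: {A}
Apply modus ponens to closure:
  A and A->G  =>  G
  G and G->C  =>  C
Final known: {A, C, G}
New propositions: {C, G}
Count = 2

2


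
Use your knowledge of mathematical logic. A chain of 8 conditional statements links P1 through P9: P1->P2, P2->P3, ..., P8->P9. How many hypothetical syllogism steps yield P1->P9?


With 8 implications in a chain connecting 9 propositions:
P1->P2, P2->P3, ..., P8->P9
Steps needed = (number of implications) - 1 = 8 - 1 = 7

7


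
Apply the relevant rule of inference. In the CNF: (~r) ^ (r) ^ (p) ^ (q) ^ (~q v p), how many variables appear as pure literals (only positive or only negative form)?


Check each variable for pure literal status:
p: pure positive
q: mixed (not pure)
r: mixed (not pure)
Pure literal count = 1

1


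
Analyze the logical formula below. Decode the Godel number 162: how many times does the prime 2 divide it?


Factorize 162 by dividing by 2 repeatedly.
Division steps: 2 divides 162 exactly 1 time(s).
Exponent of 2 = 1

1


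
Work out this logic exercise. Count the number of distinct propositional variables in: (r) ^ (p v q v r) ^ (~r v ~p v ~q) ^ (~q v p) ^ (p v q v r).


Identify each variable that appears in the formula.
Variables found: p, q, r
Count = 3

3


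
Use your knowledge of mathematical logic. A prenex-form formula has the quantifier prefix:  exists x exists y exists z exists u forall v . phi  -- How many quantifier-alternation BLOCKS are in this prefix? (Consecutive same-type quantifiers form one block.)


Quantifier-type sequence: E E E E A  (A=forall, E=exists)
Group into maximal same-type runs:
  Ex4 | Ax1
Number of blocks = 2

2


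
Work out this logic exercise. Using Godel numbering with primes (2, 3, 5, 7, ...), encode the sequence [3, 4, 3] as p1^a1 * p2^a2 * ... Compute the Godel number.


Encode each element as an exponent of the corresponding prime:
  2^3 = 8
  3^4 = 81
  5^3 = 125
Product = 8 * 81 * 125 = 81000

81000


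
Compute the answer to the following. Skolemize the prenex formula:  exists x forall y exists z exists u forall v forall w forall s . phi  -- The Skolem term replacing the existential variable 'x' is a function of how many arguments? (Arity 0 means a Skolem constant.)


Quantifier prefix: exists x forall y exists z exists u forall v forall w forall s
'x' is existentially quantified at position 1.
No universal quantifiers precede it.
Skolem function arity = 0 (a Skolem constant)

0


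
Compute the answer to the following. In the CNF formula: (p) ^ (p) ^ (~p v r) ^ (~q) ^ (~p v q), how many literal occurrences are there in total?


Counting literals in each clause:
Clause 1: 1 literal(s)
Clause 2: 1 literal(s)
Clause 3: 2 literal(s)
Clause 4: 1 literal(s)
Clause 5: 2 literal(s)
Total = 7

7


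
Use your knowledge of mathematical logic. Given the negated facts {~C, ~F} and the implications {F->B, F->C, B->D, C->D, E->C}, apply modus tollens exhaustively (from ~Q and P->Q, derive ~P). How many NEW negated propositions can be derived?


Initial negated facts: {~C, ~F}
Apply modus tollens to closure:
  ~C and E->C  =>  ~E
Final negated: {~C, ~E, ~F}
New negations: {~E}
Count = 1

1


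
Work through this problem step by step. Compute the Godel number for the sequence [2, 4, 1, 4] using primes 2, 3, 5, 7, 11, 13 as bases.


Encode each element as an exponent of the corresponding prime:
  2^2 = 4
  3^4 = 81
  5^1 = 5
  7^4 = 2401
Product = 4 * 81 * 5 * 2401 = 3889620

3889620


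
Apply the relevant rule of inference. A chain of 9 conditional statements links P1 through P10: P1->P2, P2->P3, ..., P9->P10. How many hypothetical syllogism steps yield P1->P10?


With 9 implications in a chain connecting 10 propositions:
P1->P2, P2->P3, ..., P9->P10
Steps needed = (number of implications) - 1 = 9 - 1 = 8

8


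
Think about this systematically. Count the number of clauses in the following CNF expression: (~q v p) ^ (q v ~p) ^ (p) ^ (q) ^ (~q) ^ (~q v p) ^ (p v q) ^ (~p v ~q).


A CNF formula is a conjunction of clauses.
Clauses are separated by ^.
Counting the conjuncts: 8 clauses.

8


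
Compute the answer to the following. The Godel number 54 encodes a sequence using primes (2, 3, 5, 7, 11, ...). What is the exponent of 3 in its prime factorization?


Factorize 54 by dividing by 3 repeatedly.
Division steps: 3 divides 54 exactly 3 time(s).
Exponent of 3 = 3

3


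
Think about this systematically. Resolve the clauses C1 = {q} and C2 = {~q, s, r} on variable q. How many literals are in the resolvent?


Remove q from C1 and ~q from C2.
C1 remainder: {}
C2 remainder: {s, r}
Union (resolvent): {r, s}
Resolvent has 2 literal(s).

2


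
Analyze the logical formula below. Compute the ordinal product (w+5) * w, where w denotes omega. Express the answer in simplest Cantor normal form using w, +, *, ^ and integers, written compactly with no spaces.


Compute (w+5) * w.
Ordinal * is associative and left-distributive over +, but NOT commutative; for finite n>1, n*w = w but w*n stays w*n.
(w+5) * w = sup{(w+5)*k : k<w} = sup{w*k+5} = w^2 (the +5 tail is absorbed in the limit).
Result = w^2

w^2


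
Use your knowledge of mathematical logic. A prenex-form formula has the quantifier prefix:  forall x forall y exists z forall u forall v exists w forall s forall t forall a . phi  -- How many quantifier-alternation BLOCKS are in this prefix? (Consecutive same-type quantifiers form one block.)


Quantifier-type sequence: A A E A A E A A A  (A=forall, E=exists)
Group into maximal same-type runs:
  Ax2 | Ex1 | Ax2 | Ex1 | Ax3
Number of blocks = 5

5


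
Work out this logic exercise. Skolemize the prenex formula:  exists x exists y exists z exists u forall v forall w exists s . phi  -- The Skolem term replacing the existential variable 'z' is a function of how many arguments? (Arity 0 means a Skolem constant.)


Quantifier prefix: exists x exists y exists z exists u forall v forall w exists s
'z' is existentially quantified at position 3.
No universal quantifiers precede it.
Skolem function arity = 0 (a Skolem constant)

0


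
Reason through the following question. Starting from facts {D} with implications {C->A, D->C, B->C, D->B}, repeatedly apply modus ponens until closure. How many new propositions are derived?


Initial facts: {D}
Apply modus ponens to closure:
  D and D->C  =>  C
  D and D->B  =>  B
  C and C->A  =>  A
Final known: {A, B, C, D}
New propositions: {A, B, C}
Count = 3

3


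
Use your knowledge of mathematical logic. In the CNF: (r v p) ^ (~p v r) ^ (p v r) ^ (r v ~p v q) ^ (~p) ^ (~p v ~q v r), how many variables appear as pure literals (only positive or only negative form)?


Check each variable for pure literal status:
p: mixed (not pure)
q: mixed (not pure)
r: pure positive
Pure literal count = 1

1


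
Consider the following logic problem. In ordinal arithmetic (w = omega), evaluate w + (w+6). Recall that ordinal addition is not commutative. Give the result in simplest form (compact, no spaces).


Compute w + (w+6).
Ordinal + is associative but NOT commutative; for finite n>0, n + w = w but w + n stays w+n.
w + (w+6) = (w+w) + 6 = w*2+6.
Result = w*2+6

w*2+6


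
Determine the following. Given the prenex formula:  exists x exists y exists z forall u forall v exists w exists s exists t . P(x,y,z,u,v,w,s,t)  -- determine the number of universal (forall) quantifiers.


Quantifier prefix: exists x exists y exists z forall u forall v exists w exists s exists t
Mark each quantifier type:
  E E E U U E E E
Universal count = 2, Existential count = 6
Asked for universal (forall) quantifiers: 2

2


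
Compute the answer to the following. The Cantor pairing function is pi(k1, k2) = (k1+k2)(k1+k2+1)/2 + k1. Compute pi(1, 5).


k1 + k2 = 6
(k1+k2)(k1+k2+1)/2 = 6 * 7 / 2 = 21
pi = 21 + 1 = 22

22


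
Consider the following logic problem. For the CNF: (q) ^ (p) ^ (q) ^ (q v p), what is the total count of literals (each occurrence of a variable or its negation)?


Counting literals in each clause:
Clause 1: 1 literal(s)
Clause 2: 1 literal(s)
Clause 3: 1 literal(s)
Clause 4: 2 literal(s)
Total = 5

5


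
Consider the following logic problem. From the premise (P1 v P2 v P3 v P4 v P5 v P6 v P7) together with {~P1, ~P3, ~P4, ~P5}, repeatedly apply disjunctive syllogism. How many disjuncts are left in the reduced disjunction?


Original disjuncts (7): P1, P2, P3, P4, P5, P6, P7
Negated (eliminate): ~P1, ~P3, ~P4, ~P5
Remaining disjuncts: P2, P6, P7
Count = 7 - 4 = 3

3


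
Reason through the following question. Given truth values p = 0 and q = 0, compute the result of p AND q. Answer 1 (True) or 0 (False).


p = 0, q = 0
Operation: p AND q
Evaluate: 0 AND 0 = 0

0


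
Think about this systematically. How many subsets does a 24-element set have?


The power set of a set with n elements has 2^n elements.
|P(S)| = 2^24 = 16777216

16777216


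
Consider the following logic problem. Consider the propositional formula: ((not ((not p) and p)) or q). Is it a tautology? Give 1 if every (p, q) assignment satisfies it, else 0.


Check all 4 assignments:
p=0, q=0: 1
p=0, q=1: 1
p=1, q=0: 1
p=1, q=1: 1
Satisfying count = 4/4.
Tautology iff count = 4: yes.

1


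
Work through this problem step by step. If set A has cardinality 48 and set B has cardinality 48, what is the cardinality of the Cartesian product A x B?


The Cartesian product A x B contains all ordered pairs (a, b).
|A x B| = |A| * |B| = 48 * 48 = 2304

2304


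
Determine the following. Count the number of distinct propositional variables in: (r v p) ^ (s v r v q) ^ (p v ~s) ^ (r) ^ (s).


Identify each variable that appears in the formula.
Variables found: p, q, r, s
Count = 4

4


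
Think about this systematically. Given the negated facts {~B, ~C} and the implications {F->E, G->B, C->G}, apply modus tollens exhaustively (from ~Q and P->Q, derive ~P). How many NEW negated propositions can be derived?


Initial negated facts: {~B, ~C}
Apply modus tollens to closure:
  ~B and G->B  =>  ~G
Final negated: {~B, ~C, ~G}
New negations: {~G}
Count = 1

1


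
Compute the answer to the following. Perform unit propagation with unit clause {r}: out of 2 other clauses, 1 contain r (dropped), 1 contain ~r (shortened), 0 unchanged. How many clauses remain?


Satisfied (removed): 1
Shortened (remain): 1
Unchanged (remain): 0
Remaining = 1 + 0 = 1

1


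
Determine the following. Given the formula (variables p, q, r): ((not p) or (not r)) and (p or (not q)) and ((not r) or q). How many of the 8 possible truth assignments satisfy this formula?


Evaluate all 8 assignments for p, q, r:
p=0, q=0, r=0: 1
p=0, q=0, r=1: 0
p=0, q=1, r=0: 0
p=0, q=1, r=1: 0
p=1, q=0, r=0: 1
p=1, q=0, r=1: 0
p=1, q=1, r=0: 1
p=1, q=1, r=1: 0
Satisfying count = 3

3


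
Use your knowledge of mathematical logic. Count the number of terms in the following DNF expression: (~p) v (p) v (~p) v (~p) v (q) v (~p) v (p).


A DNF formula is a disjunction of terms (conjunctions).
Terms are separated by v.
Counting the disjuncts: 7 terms.

7


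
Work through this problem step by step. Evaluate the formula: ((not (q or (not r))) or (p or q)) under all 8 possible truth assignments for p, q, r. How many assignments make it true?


Check all 8 assignments:
p=0, q=0, r=0: 0
p=0, q=0, r=1: 1
p=0, q=1, r=0: 1
p=0, q=1, r=1: 1
p=1, q=0, r=0: 1
p=1, q=0, r=1: 1
p=1, q=1, r=0: 1
p=1, q=1, r=1: 1
Count of True = 7

7


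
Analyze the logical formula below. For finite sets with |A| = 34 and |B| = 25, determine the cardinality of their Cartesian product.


The Cartesian product A x B contains all ordered pairs (a, b).
|A x B| = |A| * |B| = 34 * 25 = 850

850


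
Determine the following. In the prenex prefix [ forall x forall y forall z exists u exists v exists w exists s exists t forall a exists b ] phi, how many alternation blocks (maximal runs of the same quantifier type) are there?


Quantifier-type sequence: A A A E E E E E A E  (A=forall, E=exists)
Group into maximal same-type runs:
  Ax3 | Ex5 | Ax1 | Ex1
Number of blocks = 4

4


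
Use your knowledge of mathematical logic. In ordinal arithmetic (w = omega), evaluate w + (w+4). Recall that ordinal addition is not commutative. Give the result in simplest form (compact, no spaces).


Compute w + (w+4).
Ordinal + is associative but NOT commutative; for finite n>0, n + w = w but w + n stays w+n.
w + (w+4) = (w+w) + 4 = w*2+4.
Result = w*2+4

w*2+4


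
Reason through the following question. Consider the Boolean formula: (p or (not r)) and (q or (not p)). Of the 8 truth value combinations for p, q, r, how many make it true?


Evaluate all 8 assignments for p, q, r:
p=0, q=0, r=0: 1
p=0, q=0, r=1: 0
p=0, q=1, r=0: 1
p=0, q=1, r=1: 0
p=1, q=0, r=0: 0
p=1, q=0, r=1: 0
p=1, q=1, r=0: 1
p=1, q=1, r=1: 1
Satisfying count = 4

4


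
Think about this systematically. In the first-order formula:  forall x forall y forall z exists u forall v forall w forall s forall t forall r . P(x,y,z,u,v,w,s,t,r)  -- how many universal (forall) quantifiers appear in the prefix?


Quantifier prefix: forall x forall y forall z exists u forall v forall w forall s forall t forall r
Mark each quantifier type:
  U U U E U U U U U
Universal count = 8, Existential count = 1
Asked for universal (forall) quantifiers: 8

8
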